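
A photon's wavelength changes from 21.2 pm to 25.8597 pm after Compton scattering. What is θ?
157.00°

First find the wavelength shift:
Δλ = λ' - λ = 25.8597 - 21.2 = 4.6597 pm

Using Δλ = λ_C(1 - cos θ), with λ_C = h/(m_e·c) ≈ 2.42631024 pm:
cos θ = 1 - Δλ/λ_C
cos θ = 1 - 4.6597/2.42631024
cos θ = -0.920488

θ = arccos(-0.920488)
θ = 157.00°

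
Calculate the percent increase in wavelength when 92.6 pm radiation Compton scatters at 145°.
4.7666%

Calculate the Compton shift:
Δλ = λ_C(1 - cos(145°))
Δλ = 2.4263 × (1 - cos(145°))
Δλ = 2.4263 × 1.8192
Δλ = 4.4138 pm

Percentage change:
(Δλ/λ₀) × 100 = (4.4138/92.6) × 100
= 4.7666%

(Intermediate values are shown rounded; full precision is carried through to the final answer.)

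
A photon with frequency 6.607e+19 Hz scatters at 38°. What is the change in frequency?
6.727e+18 Hz (decrease)

Convert frequency to wavelength (c = 299792458 m/s):
λ₀ = c/f₀ = 299792458/6.607e+19 = 4.5374975e-12 m = 4.5375 pm

Calculate Compton shift:
Δλ = λ_C(1 - cos(38°)) = 0.5144 pm

Final wavelength:
λ' = λ₀ + Δλ = 4.5375 + 0.5144 = 5.0518 pm

Final frequency:
f' = c/λ' = 299792458/5.0518492e-12 = 5.9343114e+19 Hz

Frequency shift (decrease):
Δf = f₀ - f' = 6.607e+19 - 5.9343114e+19 = 6.727e+18 Hz

(Intermediate values are shown rounded; full precision is carried through to the final answer.)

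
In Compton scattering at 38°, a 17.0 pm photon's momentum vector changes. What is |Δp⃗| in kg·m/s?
2.5030e-23 kg·m/s

Photon momentum magnitude is p = h/λ.

Initial momentum:
p₀ = h/λ = 6.6261e-34/1.7000e-11 = 3.8977e-23 kg·m/s

After scattering:
λ' = λ + Δλ = 17.0 + 0.5144 = 17.5144 pm
p' = h/λ' = 6.6261e-34/1.7514e-11 = 3.7832e-23 kg·m/s

Momentum is a vector; the scattered photon's direction makes angle θ = 38° with the incident direction. The magnitude of the vector change Δp⃗ = p⃗₀ − p⃗' is found from the law of cosines:
|Δp⃗|² = p₀² + p'² − 2p₀p'cos θ
|Δp⃗|² = (3.8977e-23)² + (3.7832e-23)² − 2·3.8977e-23·3.7832e-23·cos(38°)
|Δp⃗| = 2.5030e-23 kg·m/s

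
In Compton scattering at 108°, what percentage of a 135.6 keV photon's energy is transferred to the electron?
0.2578 (or 25.78%)

Calculate initial and final photon energies:

Initial: E₀ = 135.6 keV → λ₀ = 9.1434 pm
Compton shift: Δλ = 3.1761 pm
Final wavelength: λ' = 12.3195 pm
Final energy: E' = 100.6409 keV

Fractional energy loss:
(E₀ - E')/E₀ = (135.6000 - 100.6409)/135.6000
= 34.9591/135.6000
= 0.2578
= 25.78%

(Intermediate values are shown rounded; full precision is carried through to the final answer.)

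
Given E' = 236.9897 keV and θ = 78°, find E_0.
374.5999 keV

Convert final energy to wavelength (hc ≈ 1239.842 keV·pm):
λ' = hc/E' = 1239.842 / 236.9897 = 5.2316 pm

Calculate the Compton shift:
Δλ = λ_C(1 - cos(78°))
Δλ = 2.4263 × (1 - cos(78°))
Δλ = 1.9219 pm

Initial wavelength:
λ = λ' - Δλ = 5.2316 - 1.9219 = 3.3098 pm

Initial energy:
E = hc/λ = 1239.842 / 3.3098 = 374.5999 keV

(Intermediate values are shown rounded; full precision is carried through to the final answer.)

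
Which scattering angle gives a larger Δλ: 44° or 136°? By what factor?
136° produces the larger shift by a factor of 6.126

Calculate both shifts using Δλ = λ_C(1 - cos θ):

For θ₁ = 44°:
Δλ₁ = 2.4263 × (1 - cos(44°))
Δλ₁ = 2.4263 × 0.2807
Δλ₁ = 0.6810 pm

For θ₂ = 136°:
Δλ₂ = 2.4263 × (1 - cos(136°))
Δλ₂ = 2.4263 × 1.7193
Δλ₂ = 4.1717 pm

The 136° angle produces the larger shift.
Ratio: 4.1717/0.6810 = 6.126

(Intermediate values are shown rounded; full precision is carried through to the final answer.)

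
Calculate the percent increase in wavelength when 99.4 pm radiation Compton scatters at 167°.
4.8194%

Calculate the Compton shift:
Δλ = λ_C(1 - cos(167°))
Δλ = 2.4263 × (1 - cos(167°))
Δλ = 2.4263 × 1.9744
Δλ = 4.7904 pm

Percentage change:
(Δλ/λ₀) × 100 = (4.7904/99.4) × 100
= 4.8194%

(Intermediate values are shown rounded; full precision is carried through to the final answer.)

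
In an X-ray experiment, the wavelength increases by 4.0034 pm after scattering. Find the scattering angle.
130.54°

From the Compton formula Δλ = λ_C(1 - cos θ), we can solve for θ:

cos θ = 1 - Δλ/λ_C

Given:
- Δλ = 4.0034 pm
- λ_C = h/(m_e·c) ≈ 2.42631024 pm

cos θ = 1 - 4.0034/2.42631024
cos θ = 1 - 1.649995
cos θ = -0.649995

θ = arccos(-0.649995)
θ = 130.54°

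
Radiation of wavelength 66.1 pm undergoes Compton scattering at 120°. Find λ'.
69.7395 pm

Using the Compton formula: λ' = λ + λ_C(1 − cos θ)

For θ = 120°, cos θ = -1/2 (exact) = -0.5000, so:
1 − cos 120° = 1 − (-1/2) = 1.5000

Δλ = λ_C × 1.5000 = 2.4263 × 1.5000 = 3.6395 pm

λ' = 66.1 + 3.6395 = 69.7395 pm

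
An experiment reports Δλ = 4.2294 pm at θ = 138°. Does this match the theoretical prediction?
Yes, consistent

Calculate the expected shift for θ = 138°:

Δλ_expected = λ_C(1 - cos(138°))
Δλ_expected = 2.4263 × (1 - cos(138°))
Δλ_expected = 2.4263 × 1.7431
Δλ_expected = 4.2294 pm

Given shift: 4.2294 pm
Expected shift: 4.2294 pm
Difference: 0.0000 pm

The values match. This is consistent with Compton scattering at the stated angle.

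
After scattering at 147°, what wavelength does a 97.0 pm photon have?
101.4612 pm

Using the Compton scattering formula:
λ' = λ + Δλ = λ + λ_C(1 - cos θ)

Given:
- Initial wavelength λ = 97.0 pm
- Scattering angle θ = 147°
- Compton wavelength λ_C ≈ 2.4263 pm

Calculate the shift:
Δλ = 2.4263 × (1 - cos(147°))
Δλ = 2.4263 × 1.8387
Δλ = 4.4612 pm

Final wavelength:
λ' = 97.0 + 4.4612 = 101.4612 pm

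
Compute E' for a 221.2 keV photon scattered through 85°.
158.5493 keV

First convert energy to wavelength:
λ = hc/E, with hc ≈ 1239.842 keV·pm (i.e. 1239.842 eV·nm)

For E = 221.2 keV = 221200 eV:
λ = 1239.842 keV·pm / 221.2 keV
λ = 5.6051 pm

Calculate the Compton shift:
Δλ = λ_C(1 - cos(85°)) = 2.4263 × 0.9128
Δλ = 2.2148 pm

Final wavelength:
λ' = 5.6051 + 2.2148 = 7.8199 pm

Final energy:
E' = hc/λ' = 1239.842 / 7.8199 = 158.5493 keV

(Intermediate values are shown rounded; full precision is carried through to the final answer.)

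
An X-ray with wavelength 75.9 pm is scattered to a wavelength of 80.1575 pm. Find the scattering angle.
139.00°

First find the wavelength shift:
Δλ = λ' - λ = 80.1575 - 75.9 = 4.2575 pm

Using Δλ = λ_C(1 - cos θ), with λ_C = h/(m_e·c) ≈ 2.42631024 pm:
cos θ = 1 - Δλ/λ_C
cos θ = 1 - 4.2575/2.42631024
cos θ = -0.754722

θ = arccos(-0.754722)
θ = 139.00°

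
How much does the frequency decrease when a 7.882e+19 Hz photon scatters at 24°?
4.120e+18 Hz (decrease)

Convert frequency to wavelength (c = 299792458 m/s):
λ₀ = c/f₀ = 299792458/7.882e+19 = 3.8035075e-12 m = 3.8035 pm

Calculate Compton shift:
Δλ = λ_C(1 - cos(24°)) = 0.2098 pm

Final wavelength:
λ' = λ₀ + Δλ = 3.8035 + 0.2098 = 4.0133 pm

Final frequency:
f' = c/λ' = 299792458/4.0132730e-12 = 7.4700240e+19 Hz

Frequency shift (decrease):
Δf = f₀ - f' = 7.882e+19 - 7.4700240e+19 = 4.120e+18 Hz

(Intermediate values are shown rounded; full precision is carried through to the final answer.)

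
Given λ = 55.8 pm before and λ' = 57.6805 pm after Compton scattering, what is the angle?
77.00°

First find the wavelength shift:
Δλ = λ' - λ = 57.6805 - 55.8 = 1.8805 pm

Using Δλ = λ_C(1 - cos θ), with λ_C = h/(m_e·c) ≈ 2.42631024 pm:
cos θ = 1 - Δλ/λ_C
cos θ = 1 - 1.8805/2.42631024
cos θ = 0.224955

θ = arccos(0.224955)
θ = 77.00°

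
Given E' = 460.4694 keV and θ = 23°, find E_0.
496.0000 keV

Convert final energy to wavelength (hc ≈ 1239.842 keV·pm):
λ' = hc/E' = 1239.842 / 460.4694 = 2.6926 pm

Calculate the Compton shift:
Δλ = λ_C(1 - cos(23°))
Δλ = 2.4263 × (1 - cos(23°))
Δλ = 0.1929 pm

Initial wavelength:
λ = λ' - Δλ = 2.6926 - 0.1929 = 2.4997 pm

Initial energy:
E = hc/λ = 1239.842 / 2.4997 = 496.0000 keV

(Intermediate values are shown rounded; full precision is carried through to the final answer.)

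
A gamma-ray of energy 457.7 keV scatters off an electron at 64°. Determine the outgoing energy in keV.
304.5144 keV

First convert energy to wavelength:
λ = hc/E, with hc ≈ 1239.842 keV·pm (i.e. 1239.842 eV·nm)

For E = 457.7 keV = 457700 eV:
λ = 1239.842 keV·pm / 457.7 keV
λ = 2.7089 pm

Calculate the Compton shift:
Δλ = λ_C(1 - cos(64°)) = 2.4263 × 0.5616
Δλ = 1.3627 pm

Final wavelength:
λ' = 2.7089 + 1.3627 = 4.0715 pm

Final energy:
E' = hc/λ' = 1239.842 / 4.0715 = 304.5144 keV

(Intermediate values are shown rounded; full precision is carried through to the final answer.)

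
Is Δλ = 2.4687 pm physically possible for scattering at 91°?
Yes, consistent

Calculate the expected shift for θ = 91°:

Δλ_expected = λ_C(1 - cos(91°))
Δλ_expected = 2.4263 × (1 - cos(91°))
Δλ_expected = 2.4263 × 1.0175
Δλ_expected = 2.4687 pm

Given shift: 2.4687 pm
Expected shift: 2.4687 pm
Difference: 0.0000 pm

The values match. This is consistent with Compton scattering at the stated angle.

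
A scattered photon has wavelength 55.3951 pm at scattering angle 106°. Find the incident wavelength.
52.3000 pm

From λ' = λ + Δλ, we have λ = λ' - Δλ

First calculate the Compton shift:
Δλ = λ_C(1 - cos θ)
Δλ = 2.4263 × (1 - cos(106°))
Δλ = 2.4263 × 1.2756
Δλ = 3.0951 pm

Initial wavelength:
λ = λ' - Δλ
λ = 55.3951 - 3.0951
λ = 52.3000 pm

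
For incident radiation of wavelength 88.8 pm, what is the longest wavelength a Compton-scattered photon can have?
93.6526 pm (at θ = 180°)

The Compton shift is Δλ = λ_C(1 − cos θ).

Since cos θ ranges from −1 to 1, the factor (1 − cos θ) ranges from 0 to 2; the maximum shift occurs at θ = 180° (backscattering):
Δλ_max = 2λ_C = 2 × 2.4263 pm = 4.8526 pm

Maximum scattered wavelength:
λ'_max = λ₀ + Δλ_max = 88.8 + 4.8526 = 93.6526 pm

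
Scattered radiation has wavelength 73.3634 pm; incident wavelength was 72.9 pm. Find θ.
36.00°

First find the wavelength shift:
Δλ = λ' - λ = 73.3634 - 72.9 = 0.4634 pm

Using Δλ = λ_C(1 - cos θ), with λ_C = h/(m_e·c) ≈ 2.42631024 pm:
cos θ = 1 - Δλ/λ_C
cos θ = 1 - 0.4634/2.42631024
cos θ = 0.809010

θ = arccos(0.809010)
θ = 36.00°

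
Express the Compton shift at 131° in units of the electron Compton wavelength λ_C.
1.6561 λ_C

The Compton shift formula is:
Δλ = λ_C(1 - cos θ)

Dividing both sides by λ_C:
Δλ/λ_C = 1 - cos θ

For θ = 131°:
Δλ/λ_C = 1 - cos(131°)
Δλ/λ_C = 1 - -0.6561
Δλ/λ_C = 1.6561

This means the shift is 1.6561 × λ_C = 4.0181 pm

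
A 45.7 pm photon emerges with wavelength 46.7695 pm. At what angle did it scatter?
56.00°

First find the wavelength shift:
Δλ = λ' - λ = 46.7695 - 45.7 = 1.0695 pm

Using Δλ = λ_C(1 - cos θ), with λ_C = h/(m_e·c) ≈ 2.42631024 pm:
cos θ = 1 - Δλ/λ_C
cos θ = 1 - 1.0695/2.42631024
cos θ = 0.559207

θ = arccos(0.559207)
θ = 56.00°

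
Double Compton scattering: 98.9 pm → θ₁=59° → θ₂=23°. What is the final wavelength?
100.2695 pm

Apply Compton shift twice:

First scattering at θ₁ = 59°:
Δλ₁ = λ_C(1 - cos(59°))
Δλ₁ = 2.4263 × 0.4850
Δλ₁ = 1.1767 pm

After first scattering:
λ₁ = 98.9 + 1.1767 = 100.0767 pm

Second scattering at θ₂ = 23°:
Δλ₂ = λ_C(1 - cos(23°))
Δλ₂ = 2.4263 × 0.0795
Δλ₂ = 0.1929 pm

Final wavelength:
λ₂ = 100.0767 + 0.1929 = 100.2695 pm

Total shift: Δλ_total = 1.1767 + 0.1929 = 1.3695 pm

(Intermediate values are shown rounded; full precision is carried through to the final answer.)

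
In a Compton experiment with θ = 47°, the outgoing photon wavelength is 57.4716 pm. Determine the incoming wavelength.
56.7000 pm

From λ' = λ + Δλ, we have λ = λ' - Δλ

First calculate the Compton shift:
Δλ = λ_C(1 - cos θ)
Δλ = 2.4263 × (1 - cos(47°))
Δλ = 2.4263 × 0.3180
Δλ = 0.7716 pm

Initial wavelength:
λ = λ' - Δλ
λ = 57.4716 - 0.7716
λ = 56.7000 pm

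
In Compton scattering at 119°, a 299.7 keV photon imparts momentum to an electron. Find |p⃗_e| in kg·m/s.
2.1513e-22 kg·m/s

The electron is initially at rest, so by conservation of momentum:
p⃗_e = p⃗₀ − p⃗'  (incident photon momentum minus scattered photon momentum)

Photon momentum magnitudes (p = h/λ = E/c):
λ₀ = hc/E₀ = 4.1369 pm → p₀ = h/λ₀ = 1.6017e-22 kg·m/s
Δλ = λ_C(1 − cos 119°) = 3.6026 pm
λ' = 7.7396 pm → p' = h/λ' = 8.5613e-23 kg·m/s

The scattered photon makes angle θ = 119° with the incident direction, so by the law of cosines:
|p⃗_e|² = p₀² + p'² − 2p₀p'cos θ
|p⃗_e|² = (1.6017e-22)² + (8.5613e-23)² − 2·1.6017e-22·8.5613e-23·cos(119°)
|p⃗_e| = 2.1513e-22 kg·m/s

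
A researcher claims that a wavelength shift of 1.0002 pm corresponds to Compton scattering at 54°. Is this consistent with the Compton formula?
Yes, consistent

Calculate the expected shift for θ = 54°:

Δλ_expected = λ_C(1 - cos(54°))
Δλ_expected = 2.4263 × (1 - cos(54°))
Δλ_expected = 2.4263 × 0.4122
Δλ_expected = 1.0002 pm

Given shift: 1.0002 pm
Expected shift: 1.0002 pm
Difference: 0.0000 pm

The values match. This is consistent with Compton scattering at the stated angle.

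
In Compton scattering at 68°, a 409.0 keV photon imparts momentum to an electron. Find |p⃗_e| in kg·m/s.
2.1247e-22 kg·m/s

The electron is initially at rest, so by conservation of momentum:
p⃗_e = p⃗₀ − p⃗'  (incident photon momentum minus scattered photon momentum)

Photon momentum magnitudes (p = h/λ = E/c):
λ₀ = hc/E₀ = 3.0314 pm → p₀ = h/λ₀ = 2.1858e-22 kg·m/s
Δλ = λ_C(1 − cos 68°) = 1.5174 pm
λ' = 4.5488 pm → p' = h/λ' = 1.4567e-22 kg·m/s

The scattered photon makes angle θ = 68° with the incident direction, so by the law of cosines:
|p⃗_e|² = p₀² + p'² − 2p₀p'cos θ
|p⃗_e|² = (2.1858e-22)² + (1.4567e-22)² − 2·2.1858e-22·1.4567e-22·cos(68°)
|p⃗_e| = 2.1247e-22 kg·m/s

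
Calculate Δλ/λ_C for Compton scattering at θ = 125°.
1.5736 λ_C

The Compton shift formula is:
Δλ = λ_C(1 - cos θ)

Dividing both sides by λ_C:
Δλ/λ_C = 1 - cos θ

For θ = 125°:
Δλ/λ_C = 1 - cos(125°)
Δλ/λ_C = 1 - -0.5736
Δλ/λ_C = 1.5736

This means the shift is 1.5736 × λ_C = 3.8180 pm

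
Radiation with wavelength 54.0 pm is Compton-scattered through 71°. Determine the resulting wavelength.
55.6364 pm

Using the Compton scattering formula:
λ' = λ + Δλ = λ + λ_C(1 - cos θ)

Given:
- Initial wavelength λ = 54.0 pm
- Scattering angle θ = 71°
- Compton wavelength λ_C ≈ 2.4263 pm

Calculate the shift:
Δλ = 2.4263 × (1 - cos(71°))
Δλ = 2.4263 × 0.6744
Δλ = 1.6364 pm

Final wavelength:
λ' = 54.0 + 1.6364 = 55.6364 pm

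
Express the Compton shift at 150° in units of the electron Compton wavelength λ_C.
1.8660 λ_C

The Compton shift formula is:
Δλ = λ_C(1 - cos θ)

Dividing both sides by λ_C:
Δλ/λ_C = 1 - cos θ

For θ = 150°:
Δλ/λ_C = 1 - cos(150°)
Δλ/λ_C = 1 - -0.8660
Δλ/λ_C = 1.8660

This means the shift is 1.8660 × λ_C = 4.5276 pm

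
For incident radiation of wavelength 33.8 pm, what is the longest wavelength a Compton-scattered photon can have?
38.6526 pm (at θ = 180°)

The Compton shift is Δλ = λ_C(1 − cos θ).

Since cos θ ranges from −1 to 1, the factor (1 − cos θ) ranges from 0 to 2; the maximum shift occurs at θ = 180° (backscattering):
Δλ_max = 2λ_C = 2 × 2.4263 pm = 4.8526 pm

Maximum scattered wavelength:
λ'_max = λ₀ + Δλ_max = 33.8 + 4.8526 = 38.6526 pm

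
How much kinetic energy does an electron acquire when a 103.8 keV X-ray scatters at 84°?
15.9752 keV

By energy conservation: K_e = E_initial - E_final

First find the scattered photon energy:
Initial wavelength: λ = hc/E = 11.9445 pm
Compton shift: Δλ = λ_C(1 - cos(84°)) = 2.1727 pm
Final wavelength: λ' = 11.9445 + 2.1727 = 14.1172 pm
Final photon energy: E' = hc/λ' = 87.8248 keV

Electron kinetic energy:
K_e = E - E' = 103.8000 - 87.8248 = 15.9752 keV

(Intermediate values are shown rounded; full precision is carried through to the final answer.)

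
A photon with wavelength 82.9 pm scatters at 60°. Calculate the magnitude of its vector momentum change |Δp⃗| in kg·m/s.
7.9358e-24 kg·m/s

Photon momentum magnitude is p = h/λ.

Initial momentum:
p₀ = h/λ = 6.6261e-34/8.2900e-11 = 7.9928e-24 kg·m/s

After scattering:
λ' = λ + Δλ = 82.9 + 1.2132 = 84.1132 pm
p' = h/λ' = 6.6261e-34/8.4113e-11 = 7.8776e-24 kg·m/s

Momentum is a vector; the scattered photon's direction makes angle θ = 60° with the incident direction. The magnitude of the vector change Δp⃗ = p⃗₀ − p⃗' is found from the law of cosines:
|Δp⃗|² = p₀² + p'² − 2p₀p'cos θ
|Δp⃗|² = (7.9928e-24)² + (7.8776e-24)² − 2·7.9928e-24·7.8776e-24·cos(60°)
|Δp⃗| = 7.9358e-24 kg·m/s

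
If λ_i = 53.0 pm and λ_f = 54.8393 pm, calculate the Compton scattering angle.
76.00°

First find the wavelength shift:
Δλ = λ' - λ = 54.8393 - 53.0 = 1.8393 pm

Using Δλ = λ_C(1 - cos θ), with λ_C = h/(m_e·c) ≈ 2.42631024 pm:
cos θ = 1 - Δλ/λ_C
cos θ = 1 - 1.8393/2.42631024
cos θ = 0.241935

θ = arccos(0.241935)
θ = 76.00°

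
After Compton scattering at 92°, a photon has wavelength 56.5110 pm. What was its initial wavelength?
54.0000 pm

From λ' = λ + Δλ, we have λ = λ' - Δλ

First calculate the Compton shift:
Δλ = λ_C(1 - cos θ)
Δλ = 2.4263 × (1 - cos(92°))
Δλ = 2.4263 × 1.0349
Δλ = 2.5110 pm

Initial wavelength:
λ = λ' - Δλ
λ = 56.5110 - 2.5110
λ = 54.0000 pm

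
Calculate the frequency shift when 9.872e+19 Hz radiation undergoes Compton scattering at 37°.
1.368e+19 Hz (decrease)

Convert frequency to wavelength (c = 299792458 m/s):
λ₀ = c/f₀ = 299792458/9.872e+19 = 3.0367956e-12 m = 3.0368 pm

Calculate Compton shift:
Δλ = λ_C(1 - cos(37°)) = 0.4886 pm

Final wavelength:
λ' = λ₀ + Δλ = 3.0368 + 0.4886 = 3.5254 pm

Final frequency:
f' = c/λ' = 299792458/3.5253683e-12 = 8.5038621e+19 Hz

Frequency shift (decrease):
Δf = f₀ - f' = 9.872e+19 - 8.5038621e+19 = 1.368e+19 Hz

(Intermediate values are shown rounded; full precision is carried through to the final answer.)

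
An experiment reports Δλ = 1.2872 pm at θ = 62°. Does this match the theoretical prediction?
Yes, consistent

Calculate the expected shift for θ = 62°:

Δλ_expected = λ_C(1 - cos(62°))
Δλ_expected = 2.4263 × (1 - cos(62°))
Δλ_expected = 2.4263 × 0.5305
Δλ_expected = 1.2872 pm

Given shift: 1.2872 pm
Expected shift: 1.2872 pm
Difference: 0.0000 pm

The values match. This is consistent with Compton scattering at the stated angle.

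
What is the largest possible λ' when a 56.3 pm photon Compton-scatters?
61.1526 pm (at θ = 180°)

The Compton shift is Δλ = λ_C(1 − cos θ).

Since cos θ ranges from −1 to 1, the factor (1 − cos θ) ranges from 0 to 2; the maximum shift occurs at θ = 180° (backscattering):
Δλ_max = 2λ_C = 2 × 2.4263 pm = 4.8526 pm

Maximum scattered wavelength:
λ'_max = λ₀ + Δλ_max = 56.3 + 4.8526 = 61.1526 pm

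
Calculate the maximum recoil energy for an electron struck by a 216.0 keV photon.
98.9524 keV

Maximum energy transfer occurs at θ = 180° (backscattering).

Initial photon: E₀ = 216.0 keV → λ₀ = 5.7400 pm

Maximum Compton shift (at 180°):
Δλ_max = 2λ_C = 2 × 2.4263 = 4.8526 pm

Final wavelength:
λ' = 5.7400 + 4.8526 = 10.5926 pm

Minimum photon energy (maximum energy to electron):
E'_min = hc/λ' = 117.0476 keV

Maximum electron kinetic energy:
K_max = E₀ - E'_min = 216.0000 - 117.0476 = 98.9524 keV

(Intermediate values are shown rounded; full precision is carried through to the final answer.)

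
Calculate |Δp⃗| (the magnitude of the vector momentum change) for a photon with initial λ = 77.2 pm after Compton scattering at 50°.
7.2149e-24 kg·m/s

Photon momentum magnitude is p = h/λ.

Initial momentum:
p₀ = h/λ = 6.6261e-34/7.7200e-11 = 8.5830e-24 kg·m/s

After scattering:
λ' = λ + Δλ = 77.2 + 0.8667 = 78.0667 pm
p' = h/λ' = 6.6261e-34/7.8067e-11 = 8.4877e-24 kg·m/s

Momentum is a vector; the scattered photon's direction makes angle θ = 50° with the incident direction. The magnitude of the vector change Δp⃗ = p⃗₀ − p⃗' is found from the law of cosines:
|Δp⃗|² = p₀² + p'² − 2p₀p'cos θ
|Δp⃗|² = (8.5830e-24)² + (8.4877e-24)² − 2·8.5830e-24·8.4877e-24·cos(50°)
|Δp⃗| = 7.2149e-24 kg·m/s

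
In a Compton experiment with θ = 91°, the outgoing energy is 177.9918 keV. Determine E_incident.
275.6999 keV

Convert final energy to wavelength (hc ≈ 1239.842 keV·pm):
λ' = hc/E' = 1239.842 / 177.9918 = 6.9657 pm

Calculate the Compton shift:
Δλ = λ_C(1 - cos(91°))
Δλ = 2.4263 × (1 - cos(91°))
Δλ = 2.4687 pm

Initial wavelength:
λ = λ' - Δλ = 6.9657 - 2.4687 = 4.4971 pm

Initial energy:
E = hc/λ = 1239.842 / 4.4971 = 275.6999 keV

(Intermediate values are shown rounded; full precision is carried through to the final answer.)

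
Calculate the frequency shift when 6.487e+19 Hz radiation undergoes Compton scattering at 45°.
8.646e+18 Hz (decrease)

Convert frequency to wavelength (c = 299792458 m/s):
λ₀ = c/f₀ = 299792458/6.487e+19 = 4.6214345e-12 m = 4.6214 pm

Calculate Compton shift:
Δλ = λ_C(1 - cos(45°)) = 0.7106 pm

Final wavelength:
λ' = λ₀ + Δλ = 4.6214 + 0.7106 = 5.3321 pm

Final frequency:
f' = c/λ' = 299792458/5.3320843e-12 = 5.6224253e+19 Hz

Frequency shift (decrease):
Δf = f₀ - f' = 6.487e+19 - 5.6224253e+19 = 8.646e+18 Hz

(Intermediate values are shown rounded; full precision is carried through to the final answer.)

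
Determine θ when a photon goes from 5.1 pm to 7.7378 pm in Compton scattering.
95.00°

First find the wavelength shift:
Δλ = λ' - λ = 7.7378 - 5.1 = 2.6378 pm

Using Δλ = λ_C(1 - cos θ), with λ_C = h/(m_e·c) ≈ 2.42631024 pm:
cos θ = 1 - Δλ/λ_C
cos θ = 1 - 2.6378/2.42631024
cos θ = -0.087165

θ = arccos(-0.087165)
θ = 95.00°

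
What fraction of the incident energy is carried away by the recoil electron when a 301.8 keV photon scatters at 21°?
0.0377 (or 3.77%)

Calculate initial and final photon energies:

Initial: E₀ = 301.8 keV → λ₀ = 4.1082 pm
Compton shift: Δλ = 0.1612 pm
Final wavelength: λ' = 4.2693 pm
Final energy: E' = 290.4079 keV

Fractional energy loss:
(E₀ - E')/E₀ = (301.8000 - 290.4079)/301.8000
= 11.3921/301.8000
= 0.0377
= 3.77%

(Intermediate values are shown rounded; full precision is carried through to the final answer.)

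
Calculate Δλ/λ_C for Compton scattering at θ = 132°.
1.6691 λ_C

The Compton shift formula is:
Δλ = λ_C(1 - cos θ)

Dividing both sides by λ_C:
Δλ/λ_C = 1 - cos θ

For θ = 132°:
Δλ/λ_C = 1 - cos(132°)
Δλ/λ_C = 1 - -0.6691
Δλ/λ_C = 1.6691

This means the shift is 1.6691 × λ_C = 4.0498 pm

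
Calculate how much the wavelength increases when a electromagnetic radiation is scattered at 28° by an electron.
0.2840 pm

Using the Compton scattering formula:
Δλ = λ_C(1 - cos θ)

where λ_C = h/(m_e·c) ≈ 2.4263 pm is the Compton wavelength of an electron.

For θ = 28°:
cos(28°) = 0.8829
1 - cos(28°) = 0.1171

Δλ = 2.4263 × 0.1171
Δλ = 0.2840 pm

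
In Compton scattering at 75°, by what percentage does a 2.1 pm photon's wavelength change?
85.6350%

Calculate the Compton shift:
Δλ = λ_C(1 - cos(75°))
Δλ = 2.4263 × (1 - cos(75°))
Δλ = 2.4263 × 0.7412
Δλ = 1.7983 pm

Percentage change:
(Δλ/λ₀) × 100 = (1.7983/2.1) × 100
= 85.6350%

(Intermediate values are shown rounded; full precision is carried through to the final answer.)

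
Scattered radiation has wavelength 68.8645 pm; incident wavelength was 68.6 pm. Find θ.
27.00°

First find the wavelength shift:
Δλ = λ' - λ = 68.8645 - 68.6 = 0.2645 pm

Using Δλ = λ_C(1 - cos θ), with λ_C = h/(m_e·c) ≈ 2.42631024 pm:
cos θ = 1 - Δλ/λ_C
cos θ = 1 - 0.2645/2.42631024
cos θ = 0.890987

θ = arccos(0.890987)
θ = 27.00°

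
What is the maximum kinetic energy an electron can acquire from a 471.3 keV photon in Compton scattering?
305.6189 keV

Maximum energy transfer occurs at θ = 180° (backscattering).

Initial photon: E₀ = 471.3 keV → λ₀ = 2.6307 pm

Maximum Compton shift (at 180°):
Δλ_max = 2λ_C = 2 × 2.4263 = 4.8526 pm

Final wavelength:
λ' = 2.6307 + 4.8526 = 7.4833 pm

Minimum photon energy (maximum energy to electron):
E'_min = hc/λ' = 165.6811 keV

Maximum electron kinetic energy:
K_max = E₀ - E'_min = 471.3000 - 165.6811 = 305.6189 keV

(Intermediate values are shown rounded; full precision is carried through to the final answer.)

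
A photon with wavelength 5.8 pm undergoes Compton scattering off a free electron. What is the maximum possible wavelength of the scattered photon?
10.6526 pm (at θ = 180°)

The Compton shift is Δλ = λ_C(1 − cos θ).

Since cos θ ranges from −1 to 1, the factor (1 − cos θ) ranges from 0 to 2; the maximum shift occurs at θ = 180° (backscattering):
Δλ_max = 2λ_C = 2 × 2.4263 pm = 4.8526 pm

Maximum scattered wavelength:
λ'_max = λ₀ + Δλ_max = 5.8 + 4.8526 = 10.6526 pm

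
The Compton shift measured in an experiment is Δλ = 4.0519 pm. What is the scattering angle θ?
132.07°

From the Compton formula Δλ = λ_C(1 - cos θ), we can solve for θ:

cos θ = 1 - Δλ/λ_C

Given:
- Δλ = 4.0519 pm
- λ_C = h/(m_e·c) ≈ 2.42631024 pm

cos θ = 1 - 4.0519/2.42631024
cos θ = 1 - 1.669984
cos θ = -0.669984

θ = arccos(-0.669984)
θ = 132.07°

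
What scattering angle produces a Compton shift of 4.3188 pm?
141.26°

From the Compton formula Δλ = λ_C(1 - cos θ), we can solve for θ:

cos θ = 1 - Δλ/λ_C

Given:
- Δλ = 4.3188 pm
- λ_C = h/(m_e·c) ≈ 2.42631024 pm

cos θ = 1 - 4.3188/2.42631024
cos θ = 1 - 1.779987
cos θ = -0.779987

θ = arccos(-0.779987)
θ = 141.26°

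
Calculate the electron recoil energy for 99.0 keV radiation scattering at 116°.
21.5756 keV

By energy conservation: K_e = E_initial - E_final

First find the scattered photon energy:
Initial wavelength: λ = hc/E = 12.5237 pm
Compton shift: Δλ = λ_C(1 - cos(116°)) = 3.4899 pm
Final wavelength: λ' = 12.5237 + 3.4899 = 16.0136 pm
Final photon energy: E' = hc/λ' = 77.4244 keV

Electron kinetic energy:
K_e = E - E' = 99.0000 - 77.4244 = 21.5756 keV

(Intermediate values are shown rounded; full precision is carried through to the final answer.)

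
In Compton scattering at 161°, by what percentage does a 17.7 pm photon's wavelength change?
26.6691%

Calculate the Compton shift:
Δλ = λ_C(1 - cos(161°))
Δλ = 2.4263 × (1 - cos(161°))
Δλ = 2.4263 × 1.9455
Δλ = 4.7204 pm

Percentage change:
(Δλ/λ₀) × 100 = (4.7204/17.7) × 100
= 26.6691%

(Intermediate values are shown rounded; full precision is carried through to the final answer.)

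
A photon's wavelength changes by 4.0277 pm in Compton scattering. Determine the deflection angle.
131.30°

From the Compton formula Δλ = λ_C(1 - cos θ), we can solve for θ:

cos θ = 1 - Δλ/λ_C

Given:
- Δλ = 4.0277 pm
- λ_C = h/(m_e·c) ≈ 2.42631024 pm

cos θ = 1 - 4.0277/2.42631024
cos θ = 1 - 1.660010
cos θ = -0.660010

θ = arccos(-0.660010)
θ = 131.30°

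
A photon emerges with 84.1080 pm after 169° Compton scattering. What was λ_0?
79.3000 pm

From λ' = λ + Δλ, we have λ = λ' - Δλ

First calculate the Compton shift:
Δλ = λ_C(1 - cos θ)
Δλ = 2.4263 × (1 - cos(169°))
Δλ = 2.4263 × 1.9816
Δλ = 4.8080 pm

Initial wavelength:
λ = λ' - Δλ
λ = 84.1080 - 4.8080
λ = 79.3000 pm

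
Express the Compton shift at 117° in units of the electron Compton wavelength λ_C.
1.4540 λ_C

The Compton shift formula is:
Δλ = λ_C(1 - cos θ)

Dividing both sides by λ_C:
Δλ/λ_C = 1 - cos θ

For θ = 117°:
Δλ/λ_C = 1 - cos(117°)
Δλ/λ_C = 1 - -0.4540
Δλ/λ_C = 1.4540

This means the shift is 1.4540 × λ_C = 3.5278 pm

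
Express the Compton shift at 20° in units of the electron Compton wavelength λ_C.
0.0603 λ_C

The Compton shift formula is:
Δλ = λ_C(1 - cos θ)

Dividing both sides by λ_C:
Δλ/λ_C = 1 - cos θ

For θ = 20°:
Δλ/λ_C = 1 - cos(20°)
Δλ/λ_C = 1 - 0.9397
Δλ/λ_C = 0.0603

This means the shift is 0.0603 × λ_C = 0.1463 pm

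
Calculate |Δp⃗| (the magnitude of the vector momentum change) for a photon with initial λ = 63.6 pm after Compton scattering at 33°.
5.9002e-24 kg·m/s

Photon momentum magnitude is p = h/λ.

Initial momentum:
p₀ = h/λ = 6.6261e-34/6.3600e-11 = 1.0418e-23 kg·m/s

After scattering:
λ' = λ + Δλ = 63.6 + 0.3914 = 63.9914 pm
p' = h/λ' = 6.6261e-34/6.3991e-11 = 1.0355e-23 kg·m/s

Momentum is a vector; the scattered photon's direction makes angle θ = 33° with the incident direction. The magnitude of the vector change Δp⃗ = p⃗₀ − p⃗' is found from the law of cosines:
|Δp⃗|² = p₀² + p'² − 2p₀p'cos θ
|Δp⃗|² = (1.0418e-23)² + (1.0355e-23)² − 2·1.0418e-23·1.0355e-23·cos(33°)
|Δp⃗| = 5.9002e-24 kg·m/s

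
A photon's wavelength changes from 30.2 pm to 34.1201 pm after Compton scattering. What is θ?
128.00°

First find the wavelength shift:
Δλ = λ' - λ = 34.1201 - 30.2 = 3.9201 pm

Using Δλ = λ_C(1 - cos θ), with λ_C = h/(m_e·c) ≈ 2.42631024 pm:
cos θ = 1 - Δλ/λ_C
cos θ = 1 - 3.9201/2.42631024
cos θ = -0.615663

θ = arccos(-0.615663)
θ = 128.00°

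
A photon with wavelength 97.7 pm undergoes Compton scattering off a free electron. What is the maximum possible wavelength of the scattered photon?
102.5526 pm (at θ = 180°)

The Compton shift is Δλ = λ_C(1 − cos θ).

Since cos θ ranges from −1 to 1, the factor (1 − cos θ) ranges from 0 to 2; the maximum shift occurs at θ = 180° (backscattering):
Δλ_max = 2λ_C = 2 × 2.4263 pm = 4.8526 pm

Maximum scattered wavelength:
λ'_max = λ₀ + Δλ_max = 97.7 + 4.8526 = 102.5526 pm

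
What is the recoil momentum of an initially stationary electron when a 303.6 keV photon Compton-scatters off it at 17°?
4.7532e-23 kg·m/s

The electron is initially at rest, so by conservation of momentum:
p⃗_e = p⃗₀ − p⃗'  (incident photon momentum minus scattered photon momentum)

Photon momentum magnitudes (p = h/λ = E/c):
λ₀ = hc/E₀ = 4.0838 pm → p₀ = h/λ₀ = 1.6225e-22 kg·m/s
Δλ = λ_C(1 − cos 17°) = 0.1060 pm
λ' = 4.1898 pm → p' = h/λ' = 1.5815e-22 kg·m/s

The scattered photon makes angle θ = 17° with the incident direction, so by the law of cosines:
|p⃗_e|² = p₀² + p'² − 2p₀p'cos θ
|p⃗_e|² = (1.6225e-22)² + (1.5815e-22)² − 2·1.6225e-22·1.5815e-22·cos(17°)
|p⃗_e| = 4.7532e-23 kg·m/s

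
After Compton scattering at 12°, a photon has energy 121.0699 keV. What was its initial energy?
121.7000 keV

Convert final energy to wavelength (hc ≈ 1239.842 keV·pm):
λ' = hc/E' = 1239.842 / 121.0699 = 10.2407 pm

Calculate the Compton shift:
Δλ = λ_C(1 - cos(12°))
Δλ = 2.4263 × (1 - cos(12°))
Δλ = 0.0530 pm

Initial wavelength:
λ = λ' - Δλ = 10.2407 - 0.0530 = 10.1877 pm

Initial energy:
E = hc/λ = 1239.842 / 10.1877 = 121.7000 keV

(Intermediate values are shown rounded; full precision is carried through to the final answer.)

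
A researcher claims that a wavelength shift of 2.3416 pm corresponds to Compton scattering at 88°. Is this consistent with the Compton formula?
Yes, consistent

Calculate the expected shift for θ = 88°:

Δλ_expected = λ_C(1 - cos(88°))
Δλ_expected = 2.4263 × (1 - cos(88°))
Δλ_expected = 2.4263 × 0.9651
Δλ_expected = 2.3416 pm

Given shift: 2.3416 pm
Expected shift: 2.3416 pm
Difference: 0.0000 pm

The values match. This is consistent with Compton scattering at the stated angle.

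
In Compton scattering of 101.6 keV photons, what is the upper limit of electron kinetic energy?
28.9067 keV

Maximum energy transfer occurs at θ = 180° (backscattering).

Initial photon: E₀ = 101.6 keV → λ₀ = 12.2032 pm

Maximum Compton shift (at 180°):
Δλ_max = 2λ_C = 2 × 2.4263 = 4.8526 pm

Final wavelength:
λ' = 12.2032 + 4.8526 = 17.0558 pm

Minimum photon energy (maximum energy to electron):
E'_min = hc/λ' = 72.6933 keV

Maximum electron kinetic energy:
K_max = E₀ - E'_min = 101.6000 - 72.6933 = 28.9067 keV

(Intermediate values are shown rounded; full precision is carried through to the final answer.)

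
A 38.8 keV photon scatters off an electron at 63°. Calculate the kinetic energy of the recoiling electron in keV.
1.5445 keV

By energy conservation: K_e = E_initial - E_final

First find the scattered photon energy:
Initial wavelength: λ = hc/E = 31.9547 pm
Compton shift: Δλ = λ_C(1 - cos(63°)) = 1.3248 pm
Final wavelength: λ' = 31.9547 + 1.3248 = 33.2795 pm
Final photon energy: E' = hc/λ' = 37.2555 keV

Electron kinetic energy:
K_e = E - E' = 38.8000 - 37.2555 = 1.5445 keV

(Intermediate values are shown rounded; full precision is carried through to the final answer.)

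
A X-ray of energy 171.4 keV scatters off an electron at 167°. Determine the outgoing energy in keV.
103.1135 keV

First convert energy to wavelength:
λ = hc/E, with hc ≈ 1239.842 keV·pm (i.e. 1239.842 eV·nm)

For E = 171.4 keV = 171400 eV:
λ = 1239.842 keV·pm / 171.4 keV
λ = 7.2336 pm

Calculate the Compton shift:
Δλ = λ_C(1 - cos(167°)) = 2.4263 × 1.9744
Δλ = 4.7904 pm

Final wavelength:
λ' = 7.2336 + 4.7904 = 12.0241 pm

Final energy:
E' = hc/λ' = 1239.842 / 12.0241 = 103.1135 keV

(Intermediate values are shown rounded; full precision is carried through to the final answer.)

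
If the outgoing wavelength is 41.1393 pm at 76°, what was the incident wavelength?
39.3000 pm

From λ' = λ + Δλ, we have λ = λ' - Δλ

First calculate the Compton shift:
Δλ = λ_C(1 - cos θ)
Δλ = 2.4263 × (1 - cos(76°))
Δλ = 2.4263 × 0.7581
Δλ = 1.8393 pm

Initial wavelength:
λ = λ' - Δλ
λ = 41.1393 - 1.8393
λ = 39.3000 pm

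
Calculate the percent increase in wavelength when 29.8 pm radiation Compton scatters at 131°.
13.4836%

Calculate the Compton shift:
Δλ = λ_C(1 - cos(131°))
Δλ = 2.4263 × (1 - cos(131°))
Δλ = 2.4263 × 1.6561
Δλ = 4.0181 pm

Percentage change:
(Δλ/λ₀) × 100 = (4.0181/29.8) × 100
= 13.4836%

(Intermediate values are shown rounded; full precision is carried through to the final answer.)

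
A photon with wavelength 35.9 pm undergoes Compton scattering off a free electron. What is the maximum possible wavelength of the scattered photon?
40.7526 pm (at θ = 180°)

The Compton shift is Δλ = λ_C(1 − cos θ).

Since cos θ ranges from −1 to 1, the factor (1 − cos θ) ranges from 0 to 2; the maximum shift occurs at θ = 180° (backscattering):
Δλ_max = 2λ_C = 2 × 2.4263 pm = 4.8526 pm

Maximum scattered wavelength:
λ'_max = λ₀ + Δλ_max = 35.9 + 4.8526 = 40.7526 pm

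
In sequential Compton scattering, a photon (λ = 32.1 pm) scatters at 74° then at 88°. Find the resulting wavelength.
36.1992 pm

Apply Compton shift twice:

First scattering at θ₁ = 74°:
Δλ₁ = λ_C(1 - cos(74°))
Δλ₁ = 2.4263 × 0.7244
Δλ₁ = 1.7575 pm

After first scattering:
λ₁ = 32.1 + 1.7575 = 33.8575 pm

Second scattering at θ₂ = 88°:
Δλ₂ = λ_C(1 - cos(88°))
Δλ₂ = 2.4263 × 0.9651
Δλ₂ = 2.3416 pm

Final wavelength:
λ₂ = 33.8575 + 2.3416 = 36.1992 pm

Total shift: Δλ_total = 1.7575 + 2.3416 = 4.0992 pm

(Intermediate values are shown rounded; full precision is carried through to the final answer.)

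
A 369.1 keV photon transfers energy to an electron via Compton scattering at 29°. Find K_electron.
30.6511 keV

By energy conservation: K_e = E_initial - E_final

First find the scattered photon energy:
Initial wavelength: λ = hc/E = 3.3591 pm
Compton shift: Δλ = λ_C(1 - cos(29°)) = 0.3042 pm
Final wavelength: λ' = 3.3591 + 0.3042 = 3.6633 pm
Final photon energy: E' = hc/λ' = 338.4489 keV

Electron kinetic energy:
K_e = E - E' = 369.1000 - 338.4489 = 30.6511 keV

(Intermediate values are shown rounded; full precision is carried through to the final answer.)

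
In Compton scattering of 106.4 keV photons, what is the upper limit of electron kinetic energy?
31.2821 keV

Maximum energy transfer occurs at θ = 180° (backscattering).

Initial photon: E₀ = 106.4 keV → λ₀ = 11.6527 pm

Maximum Compton shift (at 180°):
Δλ_max = 2λ_C = 2 × 2.4263 = 4.8526 pm

Final wavelength:
λ' = 11.6527 + 4.8526 = 16.5053 pm

Minimum photon energy (maximum energy to electron):
E'_min = hc/λ' = 75.1179 keV

Maximum electron kinetic energy:
K_max = E₀ - E'_min = 106.4000 - 75.1179 = 31.2821 keV

(Intermediate values are shown rounded; full precision is carried through to the final answer.)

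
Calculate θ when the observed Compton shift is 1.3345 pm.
63.26°

From the Compton formula Δλ = λ_C(1 - cos θ), we can solve for θ:

cos θ = 1 - Δλ/λ_C

Given:
- Δλ = 1.3345 pm
- λ_C = h/(m_e·c) ≈ 2.42631024 pm

cos θ = 1 - 1.3345/2.42631024
cos θ = 1 - 0.550012
cos θ = 0.449988

θ = arccos(0.449988)
θ = 63.26°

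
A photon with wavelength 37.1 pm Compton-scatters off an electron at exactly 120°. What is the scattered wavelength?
40.7395 pm

Using the Compton formula: λ' = λ + λ_C(1 − cos θ)

For θ = 120°, cos θ = -1/2 (exact) = -0.5000, so:
1 − cos 120° = 1 − (-1/2) = 1.5000

Δλ = λ_C × 1.5000 = 2.4263 × 1.5000 = 3.6395 pm

λ' = 37.1 + 3.6395 = 40.7395 pm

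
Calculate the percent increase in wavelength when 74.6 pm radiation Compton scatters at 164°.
6.3789%

Calculate the Compton shift:
Δλ = λ_C(1 - cos(164°))
Δλ = 2.4263 × (1 - cos(164°))
Δλ = 2.4263 × 1.9613
Δλ = 4.7586 pm

Percentage change:
(Δλ/λ₀) × 100 = (4.7586/74.6) × 100
= 6.3789%

(Intermediate values are shown rounded; full precision is carried through to the final answer.)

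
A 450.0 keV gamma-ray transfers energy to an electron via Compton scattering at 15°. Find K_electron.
13.1096 keV

By energy conservation: K_e = E_initial - E_final

First find the scattered photon energy:
Initial wavelength: λ = hc/E = 2.7552 pm
Compton shift: Δλ = λ_C(1 - cos(15°)) = 0.0827 pm
Final wavelength: λ' = 2.7552 + 0.0827 = 2.8379 pm
Final photon energy: E' = hc/λ' = 436.8904 keV

Electron kinetic energy:
K_e = E - E' = 450.0000 - 436.8904 = 13.1096 keV

(Intermediate values are shown rounded; full precision is carried through to the final answer.)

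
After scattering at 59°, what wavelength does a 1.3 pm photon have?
2.4767 pm

Using the Compton scattering formula:
λ' = λ + Δλ = λ + λ_C(1 - cos θ)

Given:
- Initial wavelength λ = 1.3 pm
- Scattering angle θ = 59°
- Compton wavelength λ_C ≈ 2.4263 pm

Calculate the shift:
Δλ = 2.4263 × (1 - cos(59°))
Δλ = 2.4263 × 0.4850
Δλ = 1.1767 pm

Final wavelength:
λ' = 1.3 + 1.1767 = 2.4767 pm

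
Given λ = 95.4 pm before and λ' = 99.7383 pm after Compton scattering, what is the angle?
142.00°

First find the wavelength shift:
Δλ = λ' - λ = 99.7383 - 95.4 = 4.3383 pm

Using Δλ = λ_C(1 - cos θ), with λ_C = h/(m_e·c) ≈ 2.42631024 pm:
cos θ = 1 - Δλ/λ_C
cos θ = 1 - 4.3383/2.42631024
cos θ = -0.788024

θ = arccos(-0.788024)
θ = 142.00°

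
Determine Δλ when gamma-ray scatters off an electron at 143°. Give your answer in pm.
4.3640 pm

Using the Compton scattering formula:
Δλ = λ_C(1 - cos θ)

where λ_C = h/(m_e·c) ≈ 2.4263 pm is the Compton wavelength of an electron.

For θ = 143°:
cos(143°) = -0.7986
1 - cos(143°) = 1.7986

Δλ = 2.4263 × 1.7986
Δλ = 4.3640 pm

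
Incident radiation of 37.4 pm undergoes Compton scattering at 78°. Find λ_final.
39.3219 pm

Using the Compton scattering formula:
λ' = λ + Δλ = λ + λ_C(1 - cos θ)

Given:
- Initial wavelength λ = 37.4 pm
- Scattering angle θ = 78°
- Compton wavelength λ_C ≈ 2.4263 pm

Calculate the shift:
Δλ = 2.4263 × (1 - cos(78°))
Δλ = 2.4263 × 0.7921
Δλ = 1.9219 pm

Final wavelength:
λ' = 37.4 + 1.9219 = 39.3219 pm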